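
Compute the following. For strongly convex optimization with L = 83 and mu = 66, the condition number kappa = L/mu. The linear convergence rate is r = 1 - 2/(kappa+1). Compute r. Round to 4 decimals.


Step 1: Compute the condition number.
kappa = L/mu = 83/66 = 1.2576
Step 2: Compute the convergence rate.
r = 1 - 2/(kappa + 1) = 1 - 2*mu/(L + mu) = (L - mu)/(L + mu) = 17/149 = 0.1141


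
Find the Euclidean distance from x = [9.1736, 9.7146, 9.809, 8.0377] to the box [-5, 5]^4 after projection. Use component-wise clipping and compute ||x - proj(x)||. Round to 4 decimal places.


Project each component onto [-5, 5].
clip(9.1736) = 5.0, clip(9.7146) = 5.0, clip(9.809) = 5.0, clip(8.0377) = 5.0
Projection = [5.0, 5.0, 5.0, 5.0]
Squared diffs: [17.4189, 22.2275, 23.1265, 9.2276]
Distance = sqrt(72.0005) = 8.4853


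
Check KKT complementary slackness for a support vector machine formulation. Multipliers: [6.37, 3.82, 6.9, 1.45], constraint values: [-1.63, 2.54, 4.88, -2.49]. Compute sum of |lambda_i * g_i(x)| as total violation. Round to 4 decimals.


KKT complementary slackness check:
lambda_1 * g_1 = 6.37 * -1.63 = -10.3831
lambda_2 * g_2 = 3.82 * 2.54 = 9.7028
lambda_3 * g_3 = 6.9 * 4.88 = 33.672
lambda_4 * g_4 = 1.45 * -2.49 = -3.6105
Total violation = 10.3831 + 9.7028 + 33.672 + 3.6105 = 57.3684


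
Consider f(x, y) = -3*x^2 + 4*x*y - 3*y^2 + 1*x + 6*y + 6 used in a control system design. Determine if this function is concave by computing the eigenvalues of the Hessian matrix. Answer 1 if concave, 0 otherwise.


The Hessian of f(x,y) = -3*x^2 + 4*x*y - 3*y^2 + 1*x + 6*y + 6 is:
H = [[-6, 4], [4, -6]]
Trace = -6 - 6 = -12
Determinant = -6*-6 - (4)^2 = 20
Discriminant = (-12)^2 - 4*20 = 64.0
Eigenvalues: lambda_1 = -10.0, lambda_2 = -2.0
The function is concave.

1


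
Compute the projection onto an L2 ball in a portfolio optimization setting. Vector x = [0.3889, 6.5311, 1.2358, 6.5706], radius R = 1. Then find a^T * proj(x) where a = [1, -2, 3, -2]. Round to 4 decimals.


Step 1: Compute ||x|| (intermediates to 6 decimals).
||x|| = sqrt(0.3889^2 + 6.5311^2 + 1.2358^2 + 6.5706^2) = 9.354491
Step 2: Project.
Since ||x|| > R, scale = R/||x|| = 1/9.354491 = 0.106901, proj(x) = scale * x
proj(x) = [0.041574, 0.698181, 0.132108, 0.702404]
Step 3: Dot product.
a^T * proj(x) = 1*0.041574 - 2*0.698181 + 3*0.132108 - 2*0.702404 = -2.3633


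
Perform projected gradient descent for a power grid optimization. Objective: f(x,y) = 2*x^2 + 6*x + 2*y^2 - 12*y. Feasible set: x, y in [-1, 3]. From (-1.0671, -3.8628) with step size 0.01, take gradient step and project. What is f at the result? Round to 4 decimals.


Step 1: Compute gradient at (-1.0671, -3.8628).
grad_x = 2*2*-1.0671 + 6 = 1.7316
grad_y = 2*2*-3.8628 - 12 = -27.4512
Step 2: Gradient step.
x_raw = -1.0671 - 0.01*1.7316 = -1.0844
y_raw = -3.8628 - 0.01*-27.4512 = -3.5883
Step 3: Project onto [-1, 3].
x_proj = clip(-1.0844) = -1.0
y_proj = clip(-3.5883) = -1.0
Step 4: Evaluate f.
f(-1.0, -1.0) = 10.0


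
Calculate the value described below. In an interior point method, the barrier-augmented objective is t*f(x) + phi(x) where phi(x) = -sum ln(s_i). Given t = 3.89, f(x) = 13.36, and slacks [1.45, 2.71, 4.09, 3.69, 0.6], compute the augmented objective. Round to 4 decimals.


Step 1: Compute log-barrier.
ln values: [0.3716, 0.9969, 1.4085, 1.3056, -0.5108]
phi = -(0.3716 + 0.9969 + 1.4085 + 1.3056 - 0.5108) = -3.5719
Step 2: Compute augmented objective.
t*f(x) = 3.89*13.36 = 51.9704
Total = 51.9704 - 3.5719 = 48.3985


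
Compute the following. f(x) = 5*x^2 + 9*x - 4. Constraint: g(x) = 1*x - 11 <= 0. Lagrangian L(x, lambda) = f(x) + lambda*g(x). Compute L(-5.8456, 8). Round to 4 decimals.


Step 1: Evaluate f(x).
f(-5.8456) = 5*(-5.8456)^2 + 9*(-5.8456) - 4 = 114.2448
Step 2: Evaluate g(x).
g(-5.8456) = 1*-5.8456 - 11 = -16.8456
Step 3: Compute Lagrangian.
L = 114.2448 + 8*-16.8456 = -20.52


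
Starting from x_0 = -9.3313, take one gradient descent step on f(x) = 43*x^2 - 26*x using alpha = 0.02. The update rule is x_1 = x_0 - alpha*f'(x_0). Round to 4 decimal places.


We compute the gradient at x_0 and apply the update.
f'(x) = 86*x - 26
f'(-9.3313) = 86*-9.3313 - 26 = -828.4918
x_1 = -9.3313 - 0.02*-828.4918 = 7.2385


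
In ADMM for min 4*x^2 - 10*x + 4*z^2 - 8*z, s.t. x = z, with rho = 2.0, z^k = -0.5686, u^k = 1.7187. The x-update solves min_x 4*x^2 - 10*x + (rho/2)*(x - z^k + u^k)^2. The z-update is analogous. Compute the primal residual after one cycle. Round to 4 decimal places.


ADMM iteration with rho = 2.0, z^k = -0.5686, u^k = 1.7187
Step 1: x-update.
Minimize 4*x^2 - 10*x + (2.0/2)*(x + 0.5686 + 1.7187)^2
FOC: (2*4 + 2.0)*x = 10 + 2.0*(-0.5686 - 1.7187)
x^{k+1} = 0.5425
Step 2: z-update.
Minimize 4*z^2 - 8*z + (2.0/2)*(0.5425 - z + 1.7187)^2
FOC: (2*4 + 2.0)*z = 8 + 2.0*(0.5425 + 1.7187)
z^{k+1} = 1.2522
Step 3: u-update.
u^{k+1} = 1.7187 + 0.5425 - 1.2522 = 1.009
Step 4: Primal residual = |0.5425 - 1.2522| = 0.7097


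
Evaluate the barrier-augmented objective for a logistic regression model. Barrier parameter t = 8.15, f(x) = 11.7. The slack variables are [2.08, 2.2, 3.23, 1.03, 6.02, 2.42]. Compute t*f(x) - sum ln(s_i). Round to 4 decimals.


Step 1: Compute log-barrier.
ln values: [0.7324, 0.7885, 1.1725, 0.0296, 1.7951, 0.8838]
phi = -(0.7324 + 0.7885 + 1.1725 + 0.0296 + 1.7951 + 0.8838) = -5.4017
Step 2: Compute augmented objective.
t*f(x) = 8.15*11.7 = 95.355
Total = 95.355 - 5.4017 = 89.9533


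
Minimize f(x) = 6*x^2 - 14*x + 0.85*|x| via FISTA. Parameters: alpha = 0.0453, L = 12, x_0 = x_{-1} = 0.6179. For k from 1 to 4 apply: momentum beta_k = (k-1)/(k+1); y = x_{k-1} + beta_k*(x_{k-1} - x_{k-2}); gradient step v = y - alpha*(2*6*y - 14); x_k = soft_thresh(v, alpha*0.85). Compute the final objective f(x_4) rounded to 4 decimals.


FISTA on f(x) = 6*x^2 - 14*x + 0.85*|x|
L = 12, alpha = 0.0453
Iteration 1: beta = 0.0, y = 0.6179 + 0.0*(0.6179 - 0.6179) = 0.6179
  grad(y) = -6.5852, v = y - alpha*grad = 0.9162
  prox(v) = soft_thresh(0.9162, 0.0385) = 0.8777
Iteration 2: beta = 0.3333, y = 0.8777 + 0.3333*(0.8777 - 0.6179) = 0.9643
  grad(y) = -2.4283, v = y - alpha*grad = 1.0743
  prox(v) = soft_thresh(1.0743, 0.0385) = 1.0358
Iteration 3: beta = 0.5, y = 1.0358 + 0.5*(1.0358 - 0.8777) = 1.1149
  grad(y) = -0.6218, v = y - alpha*grad = 1.143
  prox(v) = soft_thresh(1.143, 0.0385) = 1.1045
Iteration 4: beta = 0.6, y = 1.1045 + 0.6*(1.1045 - 1.0358) = 1.1457
  grad(y) = -0.2511, v = y - alpha*grad = 1.1571
  prox(v) = soft_thresh(1.1571, 0.0385) = 1.1186
f(x_4) = 6*1.1186^2 - 14*1.1186 + 0.85*|1.1186| = -7.202


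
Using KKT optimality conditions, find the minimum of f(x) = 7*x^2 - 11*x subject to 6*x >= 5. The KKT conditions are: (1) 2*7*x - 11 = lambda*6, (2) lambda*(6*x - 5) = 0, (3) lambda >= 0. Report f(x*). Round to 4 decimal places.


Step 1: Try lambda = 0 (constraint inactive).
x_unc = 11/(2*7) = 0.7857
Check: 6*0.7857 = 4.7142 < 5 -- violated!
Step 2: Constraint must be active: 6*x = 5
x* = 5/6 = 0.8333 (rounded; the exact value 5/6 is used below)
lambda = (2*7*(5/6) - 11)/6 = 0.1111
Step 3: Compute optimal value.
f(x*) = 7*(5/6)^2 - 11*(5/6) = -4.3056


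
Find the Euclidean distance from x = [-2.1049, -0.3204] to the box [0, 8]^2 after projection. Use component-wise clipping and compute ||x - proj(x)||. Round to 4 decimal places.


Project each component onto [0, 8].
clip(-2.1049) = 0.0, clip(-0.3204) = 0.0
Projection = [0.0, 0.0]
Squared diffs: [4.4306, 0.1027]
Distance = sqrt(4.5333) = 2.1291


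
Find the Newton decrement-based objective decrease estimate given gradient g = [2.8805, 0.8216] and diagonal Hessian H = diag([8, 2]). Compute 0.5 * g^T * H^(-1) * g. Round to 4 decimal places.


Step 1: H is diagonal, so H^(-1) * g = [0.3601, 0.4108].
Step 2: g^T H^(-1) g = sum_i g_i^2 / H_ii
  = (2.8805)^2/8 + (0.8216)^2/2
  = 1.0372 + 0.3375 = 1.3747
Step 3: Objective decrease = 0.5 * g^T H^(-1) g = 0.6873


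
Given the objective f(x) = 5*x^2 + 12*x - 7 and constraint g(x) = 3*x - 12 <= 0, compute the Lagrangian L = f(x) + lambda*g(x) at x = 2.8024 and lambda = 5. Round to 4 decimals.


Step 1: Evaluate f(x).
f(2.8024) = 5*2.8024^2 + 12*2.8024 - 7 = 65.896
Step 2: Evaluate g(x).
g(2.8024) = 3*2.8024 - 12 = -3.5928
Step 3: Compute Lagrangian.
L = 65.896 + 5*-3.5928 = 47.932


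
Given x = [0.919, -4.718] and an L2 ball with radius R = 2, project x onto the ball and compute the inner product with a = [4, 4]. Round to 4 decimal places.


Step 1: Compute ||x|| (intermediates to 6 decimals).
||x|| = sqrt(0.919^2 + (-4.718)^2) = 4.806671
Step 2: Project.
Since ||x|| > R, scale = R/||x|| = 2/4.806671 = 0.416088, proj(x) = scale * x
proj(x) = [0.382385, -1.963103]
Step 3: Dot product.
a^T * proj(x) = 4*0.382385 + 4*(-1.963103) = -6.3229


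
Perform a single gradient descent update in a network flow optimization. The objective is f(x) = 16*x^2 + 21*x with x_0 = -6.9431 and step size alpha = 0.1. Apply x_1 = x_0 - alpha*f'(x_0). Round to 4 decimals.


We compute the gradient at x_0 and apply the update.
f'(x) = 32*x + 21
f'(-6.9431) = 32*-6.9431 + 21 = -201.1792
x_1 = -6.9431 - 0.1*-201.1792 = 13.1748


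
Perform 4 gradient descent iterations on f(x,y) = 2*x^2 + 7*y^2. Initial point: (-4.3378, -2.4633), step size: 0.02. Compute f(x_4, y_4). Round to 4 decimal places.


Gradient descent on f(x,y) = 2*x^2 + 7*y^2.
Starting point: (-4.3378, -2.4633), alpha = 0.02
Step 1: grad_x = 2*2*-4.3378 = -17.3512, grad_y = 2*7*-2.4633 = -34.4862
  x_1 = -4.3378 - 0.02*-17.3512 = -3.9908
  y_1 = -2.4633 - 0.02*-34.4862 = -1.7736
Step 2: grad_x = 2*2*-3.9908 = -15.9631, grad_y = 2*7*-1.7736 = -24.8301
  x_2 = -3.9908 - 0.02*-15.9631 = -3.6715
  y_2 = -1.7736 - 0.02*-24.8301 = -1.277
Step 3: grad_x = 2*2*-3.6715 = -14.6861, grad_y = 2*7*-1.277 = -17.8776
  x_3 = -3.6715 - 0.02*-14.6861 = -3.3778
  y_3 = -1.277 - 0.02*-17.8776 = -0.9194
Step 4: grad_x = 2*2*-3.3778 = -13.5112, grad_y = 2*7*-0.9194 = -12.8719
  x_4 = -3.3778 - 0.02*-13.5112 = -3.1076
  y_4 = -0.9194 - 0.02*-12.8719 = -0.662
f(-3.1076, -0.662) = 2*(-3.1076)^2 + 7*(-0.662)^2 = 22.3815


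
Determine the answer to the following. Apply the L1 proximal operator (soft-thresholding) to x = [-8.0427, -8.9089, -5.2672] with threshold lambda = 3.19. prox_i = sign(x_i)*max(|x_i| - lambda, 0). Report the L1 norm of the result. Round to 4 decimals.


Soft-thresholding with lambda = 3.19:
prox(-8.0427) = sign(-8.0427)*max(|-8.0427| - 3.19, 0) = -4.8527
prox(-8.9089) = sign(-8.9089)*max(|-8.9089| - 3.19, 0) = -5.7189
prox(-5.2672) = sign(-5.2672)*max(|-5.2672| - 3.19, 0) = -2.0772
prox(x) = [-4.8527, -5.7189, -2.0772]
||prox(x)||_1 = 4.8527 + 5.7189 + 2.0772 = 12.6488


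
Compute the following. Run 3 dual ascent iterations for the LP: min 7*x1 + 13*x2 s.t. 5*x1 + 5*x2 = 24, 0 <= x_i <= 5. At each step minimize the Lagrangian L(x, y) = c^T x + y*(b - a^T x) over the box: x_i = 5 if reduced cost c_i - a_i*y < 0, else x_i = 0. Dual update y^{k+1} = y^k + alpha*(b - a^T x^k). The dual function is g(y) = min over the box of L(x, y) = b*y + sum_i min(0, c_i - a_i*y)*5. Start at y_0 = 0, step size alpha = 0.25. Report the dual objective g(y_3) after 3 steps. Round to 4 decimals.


Dual ascent for LP: min 7*x1 + 13*x2, 5*x1 + 5*x2 = 24, 0 <= x_i <= 5
Step 1: y^k = 0.0, reduced costs: (7.0, 13.0)
  x^k = (0.0, 0.0), subgradient = b - a^T x = 24.0
  y^{k+1} = 0.0 + 0.25*24.0 = 6.0
Step 2: y^k = 6.0, reduced costs: (-23.0, -17.0)
  x^k = (5.0, 5.0), subgradient = b - a^T x = -26.0
  y^{k+1} = 6.0 + 0.25*-26.0 = -0.5
Step 3: y^k = -0.5, reduced costs: (9.5, 15.5)
  x^k = (0.0, 0.0), subgradient = b - a^T x = 24.0
  y^{k+1} = -0.5 + 0.25*24.0 = 5.5
Dual objective at y_3 = 5.5: reduced costs (-20.5, -14.5), box minimizer x = (5.0, 5.0)
g(y_3) = b*y + (c1 - a1*y)*x1 + (c2 - a2*y)*x2 = 24*5.5 + (-20.5)*5.0 + (-14.5)*5.0 = 132.0 - 102.5 - 72.5 = -43.0


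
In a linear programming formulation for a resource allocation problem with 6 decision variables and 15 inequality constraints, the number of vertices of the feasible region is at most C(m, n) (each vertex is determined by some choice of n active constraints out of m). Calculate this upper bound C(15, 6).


Each vertex corresponds to some choice of n active constraints out of m, so the number of vertices is at most C(m, n) = m! / (n!(m-n)!).
m = 15, n = 6
Numerator: 15 * 14 * 13 * 12 * 11 * 10
Denominator: 6! = 720
C(15, 6) = 5005


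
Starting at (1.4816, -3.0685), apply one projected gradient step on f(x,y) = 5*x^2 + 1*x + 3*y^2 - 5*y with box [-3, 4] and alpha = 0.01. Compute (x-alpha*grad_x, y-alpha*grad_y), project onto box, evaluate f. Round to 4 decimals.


Step 1: Compute gradient at (1.4816, -3.0685).
grad_x = 2*5*1.4816 + 1 = 15.816
grad_y = 2*3*-3.0685 - 5 = -23.411
Step 2: Gradient step.
x_raw = 1.4816 - 0.01*15.816 = 1.3234
y_raw = -3.0685 - 0.01*-23.411 = -2.8344
Step 3: Project onto [-3, 4].
x_proj = clip(1.3234) = 1.3234
y_proj = clip(-2.8344) = -2.8344
Step 4: Evaluate f.
f(1.3234, -2.8344) = 48.3542


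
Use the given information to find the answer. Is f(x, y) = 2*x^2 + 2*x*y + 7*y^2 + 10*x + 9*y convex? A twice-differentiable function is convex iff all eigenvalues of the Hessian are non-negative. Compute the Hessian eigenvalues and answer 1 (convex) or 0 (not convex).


The Hessian of f(x,y) = 2*x^2 + 2*x*y + 7*y^2 + 10*x + 9*y is:
H = [[4, 2], [2, 14]]
Trace = 4 + 14 = 18
Determinant = 4*14 - (2)^2 = 52
Discriminant = (18)^2 - 4*52 = 116.0
Eigenvalues: lambda_1 = 3.6148, lambda_2 = 14.3852
The function is convex.

1


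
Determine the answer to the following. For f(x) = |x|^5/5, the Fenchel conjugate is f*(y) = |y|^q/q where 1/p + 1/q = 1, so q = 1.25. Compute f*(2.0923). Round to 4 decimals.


The conjugate exponent q satisfies 1/p + 1/q = 1.
p = 5, so q = 5/(5 - 1) = 1.25
|y|^q = 2.0923^1.25 = 2.5164
f*(2.0923) = 2.5164 / 1.25 = 2.0131


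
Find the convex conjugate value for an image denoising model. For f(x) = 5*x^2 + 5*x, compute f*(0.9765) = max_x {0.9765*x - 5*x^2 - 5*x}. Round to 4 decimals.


f*(y) = sup_x {y*x - a*x^2 - b*x} = sup_x {(y-b)*x - a*x^2}
FOC: (y - b) - 2a*x = 0 => x* = (y - b)/(2a)
x* = (0.9765 - 5)/(2*5) = -0.4024
f*(0.9765) = (y-b)^2/(4a) = (0.9765 - 5)^2/(4*5)
= 16.1886/20 = 0.8094


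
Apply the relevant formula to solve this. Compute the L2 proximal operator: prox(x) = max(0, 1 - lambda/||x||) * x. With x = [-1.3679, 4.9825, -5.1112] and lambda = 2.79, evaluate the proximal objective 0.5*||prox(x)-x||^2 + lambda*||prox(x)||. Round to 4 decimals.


Step 1: Compute ||x||.
||x|| = 7.2678
Step 2: Compute scaling factor.
scale = max(0, 1 - 2.79/7.2678) = 0.6161
Step 3: prox(x) = [-0.8428, 3.0698, -3.1491]
||prox(x)|| = 4.4778
Step 4: Proximal objective.
0.5*||prox-x||^2 = 3.8921
lambda*||prox|| = 12.4931
Total = 16.3851


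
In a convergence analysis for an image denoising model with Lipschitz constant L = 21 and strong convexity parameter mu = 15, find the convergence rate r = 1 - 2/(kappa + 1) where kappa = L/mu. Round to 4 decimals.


Step 1: Compute the condition number.
kappa = L/mu = 21/15 = 1.4
Step 2: Compute the convergence rate.
r = 1 - 2/(kappa + 1) = 1 - 2*mu/(L + mu) = (L - mu)/(L + mu) = 6/36 = 0.1667


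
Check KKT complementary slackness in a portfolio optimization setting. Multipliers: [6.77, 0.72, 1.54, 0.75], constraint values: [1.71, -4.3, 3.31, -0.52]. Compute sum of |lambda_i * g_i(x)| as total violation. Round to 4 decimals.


KKT complementary slackness check:
lambda_1 * g_1 = 6.77 * 1.71 = 11.5767
lambda_2 * g_2 = 0.72 * -4.3 = -3.096
lambda_3 * g_3 = 1.54 * 3.31 = 5.0974
lambda_4 * g_4 = 0.75 * -0.52 = -0.39
Total violation = 11.5767 + 3.096 + 5.0974 + 0.39 = 20.1601


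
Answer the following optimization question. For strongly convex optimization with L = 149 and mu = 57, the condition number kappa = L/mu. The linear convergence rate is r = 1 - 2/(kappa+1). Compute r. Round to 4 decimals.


Step 1: Compute the condition number.
kappa = L/mu = 149/57 = 2.614
Step 2: Compute the convergence rate.
r = 1 - 2/(kappa + 1) = 1 - 2*mu/(L + mu) = (L - mu)/(L + mu) = 92/206 = 0.4466


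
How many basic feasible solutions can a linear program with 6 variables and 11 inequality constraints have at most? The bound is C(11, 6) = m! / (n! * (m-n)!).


Each vertex corresponds to some choice of n active constraints out of m, so the number of vertices is at most C(m, n) = m! / (n!(m-n)!).
m = 11, n = 6
Numerator: 11 * 10 * 9 * 8 * 7 * 6
Denominator: 6! = 720
C(11, 6) = 462


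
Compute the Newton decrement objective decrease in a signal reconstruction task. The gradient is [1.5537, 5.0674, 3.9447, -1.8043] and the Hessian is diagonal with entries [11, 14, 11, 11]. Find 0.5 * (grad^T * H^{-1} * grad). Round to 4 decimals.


Step 1: H is diagonal, so H^(-1) * g = [0.1412, 0.362, 0.3586, -0.164].
Step 2: g^T H^(-1) g = sum_i g_i^2 / H_ii
  = (1.5537)^2/11 + (5.0674)^2/14 + (3.9447)^2/11 + (-1.8043)^2/11
  = 0.2195 + 1.8342 + 1.4146 + 0.296 = 3.7642
Step 3: Objective decrease = 0.5 * g^T H^(-1) g = 1.8821


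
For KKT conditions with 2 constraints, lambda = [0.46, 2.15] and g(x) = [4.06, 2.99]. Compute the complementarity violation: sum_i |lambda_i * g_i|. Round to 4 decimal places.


KKT complementary slackness check:
lambda_1 * g_1 = 0.46 * 4.06 = 1.8676
lambda_2 * g_2 = 2.15 * 2.99 = 6.4285
Total violation = 1.8676 + 6.4285 = 8.2961


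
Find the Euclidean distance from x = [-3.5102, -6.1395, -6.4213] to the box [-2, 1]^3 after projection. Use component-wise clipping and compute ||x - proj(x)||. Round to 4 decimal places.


Project each component onto [-2, 1].
clip(-3.5102) = -2.0, clip(-6.1395) = -2.0, clip(-6.4213) = -2.0
Projection = [-2.0, -2.0, -2.0]
Squared diffs: [2.2807, 17.1355, 19.5479]
Distance = sqrt(38.9641) = 6.2421


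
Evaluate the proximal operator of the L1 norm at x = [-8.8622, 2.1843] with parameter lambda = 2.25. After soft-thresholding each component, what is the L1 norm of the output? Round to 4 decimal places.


Soft-thresholding with lambda = 2.25:
prox(-8.8622) = sign(-8.8622)*max(|-8.8622| - 2.25, 0) = -6.6122
prox(2.1843) = sign(2.1843)*max(|2.1843| - 2.25, 0) = 0.0
prox(x) = [-6.6122, 0.0]
||prox(x)||_1 = 6.6122 + 0.0 = 6.6122


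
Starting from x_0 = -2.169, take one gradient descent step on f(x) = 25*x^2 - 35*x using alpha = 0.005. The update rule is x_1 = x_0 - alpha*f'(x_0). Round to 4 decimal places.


We compute the gradient at x_0 and apply the update.
f'(x) = 50*x - 35
f'(-2.169) = 50*-2.169 - 35 = -143.45
x_1 = -2.169 - 0.005*-143.45 = -1.4518


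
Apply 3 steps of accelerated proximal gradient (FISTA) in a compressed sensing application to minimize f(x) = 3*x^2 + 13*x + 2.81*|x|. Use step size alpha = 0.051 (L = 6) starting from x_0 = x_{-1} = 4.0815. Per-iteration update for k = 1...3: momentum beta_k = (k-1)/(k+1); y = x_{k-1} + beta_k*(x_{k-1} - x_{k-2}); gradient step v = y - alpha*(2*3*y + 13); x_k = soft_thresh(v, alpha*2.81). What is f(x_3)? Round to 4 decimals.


FISTA on f(x) = 3*x^2 + 13*x + 2.81*|x|
L = 6, alpha = 0.051
Iteration 1: beta = 0.0, y = 4.0815 + 0.0*(4.0815 - 4.0815) = 4.0815
  grad(y) = 37.489, v = y - alpha*grad = 2.1696
  prox(v) = soft_thresh(2.1696, 0.1433) = 2.0263
Iteration 2: beta = 0.3333, y = 2.0263 + 0.3333*(2.0263 - 4.0815) = 1.3412
  grad(y) = 21.047, v = y - alpha*grad = 0.2678
  prox(v) = soft_thresh(0.2678, 0.1433) = 0.1245
Iteration 3: beta = 0.5, y = 0.1245 + 0.5*(0.1245 - 2.0263) = -0.8264
  grad(y) = 8.0414, v = y - alpha*grad = -1.2365
  prox(v) = soft_thresh(-1.2365, 0.1433) = -1.0932
f(x_3) = 3*(-1.0932)^2 + 13*(-1.0932) + 2.81*|-1.0932| = -7.5546


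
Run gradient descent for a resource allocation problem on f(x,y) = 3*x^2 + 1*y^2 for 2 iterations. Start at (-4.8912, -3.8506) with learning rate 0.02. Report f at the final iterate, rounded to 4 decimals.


Gradient descent on f(x,y) = 3*x^2 + 1*y^2.
Starting point: (-4.8912, -3.8506), alpha = 0.02
Step 1: grad_x = 2*3*-4.8912 = -29.3472, grad_y = 2*1*-3.8506 = -7.7012
  x_1 = -4.8912 - 0.02*-29.3472 = -4.3043
  y_1 = -3.8506 - 0.02*-7.7012 = -3.6966
Step 2: grad_x = 2*3*-4.3043 = -25.8255, grad_y = 2*1*-3.6966 = -7.3932
  x_2 = -4.3043 - 0.02*-25.8255 = -3.7877
  y_2 = -3.6966 - 0.02*-7.3932 = -3.5487
f(-3.7877, -3.5487) = 3*(-3.7877)^2 + 1*(-3.5487)^2 = 55.6344


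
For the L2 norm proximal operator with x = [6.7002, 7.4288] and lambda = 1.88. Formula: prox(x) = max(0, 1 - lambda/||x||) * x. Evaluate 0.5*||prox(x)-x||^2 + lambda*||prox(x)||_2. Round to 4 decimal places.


Step 1: Compute ||x||.
||x|| = 10.004
Step 2: Compute scaling factor.
scale = max(0, 1 - 1.88/10.004) = 0.8121
Step 3: prox(x) = [5.4411, 6.0327]
||prox(x)|| = 8.124
Step 4: Proximal objective.
0.5*||prox-x||^2 = 1.7672
lambda*||prox|| = 15.2731
Total = 17.0403


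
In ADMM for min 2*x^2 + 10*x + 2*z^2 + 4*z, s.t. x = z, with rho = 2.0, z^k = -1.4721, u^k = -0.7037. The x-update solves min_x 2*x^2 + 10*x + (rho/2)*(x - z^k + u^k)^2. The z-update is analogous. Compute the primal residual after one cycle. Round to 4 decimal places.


ADMM iteration with rho = 2.0, z^k = -1.4721, u^k = -0.7037
Step 1: x-update.
Minimize 2*x^2 + 10*x + (2.0/2)*(x + 1.4721 - 0.7037)^2
FOC: (2*2 + 2.0)*x = -10 + 2.0*(-1.4721 + 0.7037)
x^{k+1} = -1.9228
Step 2: z-update.
Minimize 2*z^2 + 4*z + (2.0/2)*(-1.9228 - z - 0.7037)^2
FOC: (2*2 + 2.0)*z = -4 + 2.0*(-1.9228 - 0.7037)
z^{k+1} = -1.5422
Step 3: u-update.
u^{k+1} = -0.7037 - 1.9228 + 1.5422 = -1.0843
Step 4: Primal residual = |-1.9228 + 1.5422| = 0.3806


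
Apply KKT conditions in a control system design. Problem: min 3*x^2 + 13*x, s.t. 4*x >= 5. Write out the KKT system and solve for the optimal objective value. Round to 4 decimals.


Step 1: Try lambda = 0 (constraint inactive).
x_unc = -13/(2*3) = -2.1667
Check: 4*-2.1667 = -8.6668 < 5 -- violated!
Step 2: Constraint must be active: 4*x = 5
x* = 5/4 = 1.25
lambda = (2*3*1.25 + 13)/4 = 5.125
Step 3: Compute optimal value.
f(x*) = 3*1.25^2 + 13*1.25 = 20.9375


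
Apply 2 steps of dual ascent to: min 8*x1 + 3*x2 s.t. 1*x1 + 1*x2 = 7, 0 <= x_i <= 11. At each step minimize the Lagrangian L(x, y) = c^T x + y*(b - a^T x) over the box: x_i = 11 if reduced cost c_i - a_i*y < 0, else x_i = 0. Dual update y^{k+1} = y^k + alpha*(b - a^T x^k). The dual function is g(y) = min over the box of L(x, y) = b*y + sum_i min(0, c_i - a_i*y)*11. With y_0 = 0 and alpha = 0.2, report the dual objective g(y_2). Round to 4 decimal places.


Dual ascent for LP: min 8*x1 + 3*x2, 1*x1 + 1*x2 = 7, 0 <= x_i <= 11
Step 1: y^k = 0.0, reduced costs: (8.0, 3.0)
  x^k = (0.0, 0.0), subgradient = b - a^T x = 7.0
  y^{k+1} = 0.0 + 0.2*7.0 = 1.4
Step 2: y^k = 1.4, reduced costs: (6.6, 1.6)
  x^k = (0.0, 0.0), subgradient = b - a^T x = 7.0
  y^{k+1} = 1.4 + 0.2*7.0 = 2.8
Dual objective at y_2 = 2.8: reduced costs (5.2, 0.2), box minimizer x = (0.0, 0.0)
g(y_2) = b*y + (c1 - a1*y)*x1 + (c2 - a2*y)*x2 = 7*2.8 + 5.2*0.0 + 0.2*0.0 = 19.6 + 0.0 + 0.0 = 19.6


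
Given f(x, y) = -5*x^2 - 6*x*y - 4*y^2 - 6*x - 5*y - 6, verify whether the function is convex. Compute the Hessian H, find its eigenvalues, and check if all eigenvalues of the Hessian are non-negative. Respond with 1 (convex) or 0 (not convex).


The Hessian of f(x,y) = -5*x^2 - 6*x*y - 4*y^2 - 6*x - 5*y - 6 is:
H = [[-10, -6], [-6, -8]]
Trace = -10 - 8 = -18
Determinant = -10*-8 - (-6)^2 = 44
Discriminant = (-18)^2 - 4*44 = 148.0
Eigenvalues: lambda_1 = -15.0828, lambda_2 = -2.9172
The function is not convex.

0


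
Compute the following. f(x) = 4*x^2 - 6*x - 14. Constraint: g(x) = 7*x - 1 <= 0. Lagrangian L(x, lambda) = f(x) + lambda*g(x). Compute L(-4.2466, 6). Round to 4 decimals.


Step 1: Evaluate f(x).
f(-4.2466) = 4*(-4.2466)^2 - 6*(-4.2466) - 14 = 83.614
Step 2: Evaluate g(x).
g(-4.2466) = 7*-4.2466 - 1 = -30.7262
Step 3: Compute Lagrangian.
L = 83.614 + 6*-30.7262 = -100.7432


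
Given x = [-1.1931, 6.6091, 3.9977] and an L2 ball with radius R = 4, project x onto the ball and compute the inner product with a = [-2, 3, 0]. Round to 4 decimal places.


Step 1: Compute ||x|| (intermediates to 6 decimals).
||x|| = sqrt((-1.1931)^2 + 6.6091^2 + 3.9977^2) = 7.815708
Step 2: Project.
Since ||x|| > R, scale = R/||x|| = 4/7.815708 = 0.51179, proj(x) = scale * x
proj(x) = [-0.610617, 3.382471, 2.045983]
Step 3: Dot product.
a^T * proj(x) = -2*(-0.610617) + 3*3.382471 + 0*2.045983 = 11.3686


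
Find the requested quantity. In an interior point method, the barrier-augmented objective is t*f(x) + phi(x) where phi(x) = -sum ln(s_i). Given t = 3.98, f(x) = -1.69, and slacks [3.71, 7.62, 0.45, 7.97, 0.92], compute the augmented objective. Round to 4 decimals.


Step 1: Compute log-barrier.
ln values: [1.311, 2.0308, -0.7985, 2.0757, -0.0834]
phi = -(1.311 + 2.0308 - 0.7985 + 2.0757 - 0.0834) = -4.5356
Step 2: Compute augmented objective.
t*f(x) = 3.98*-1.69 = -6.7262
Total = -6.7262 - 4.5356 = -11.2618


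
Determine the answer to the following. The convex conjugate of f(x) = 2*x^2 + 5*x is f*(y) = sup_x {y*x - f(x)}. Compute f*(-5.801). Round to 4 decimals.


f*(y) = sup_x {y*x - a*x^2 - b*x} = sup_x {(y-b)*x - a*x^2}
FOC: (y - b) - 2a*x = 0 => x* = (y - b)/(2a)
x* = (-5.801 - 5)/(2*2) = -2.7003
f*(-5.801) = (y-b)^2/(4a) = (-5.801 - 5)^2/(4*2)
= 116.6616/8 = 14.5827


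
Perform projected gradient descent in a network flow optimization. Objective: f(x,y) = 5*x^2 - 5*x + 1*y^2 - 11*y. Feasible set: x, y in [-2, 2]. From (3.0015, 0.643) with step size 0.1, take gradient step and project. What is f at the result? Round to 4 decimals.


Step 1: Compute gradient at (3.0015, 0.643).
grad_x = 2*5*3.0015 - 5 = 25.015
grad_y = 2*1*0.643 - 11 = -9.714
Step 2: Gradient step.
x_raw = 3.0015 - 0.1*25.015 = 0.5
y_raw = 0.643 - 0.1*-9.714 = 1.6144
Step 3: Project onto [-2, 2].
x_proj = clip(0.5) = 0.5
y_proj = clip(1.6144) = 1.6144
Step 4: Evaluate f.
f(0.5, 1.6144) = -16.4021


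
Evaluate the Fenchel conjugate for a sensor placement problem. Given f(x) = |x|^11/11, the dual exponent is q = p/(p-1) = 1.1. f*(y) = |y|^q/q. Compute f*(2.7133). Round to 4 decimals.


The conjugate exponent q satisfies 1/p + 1/q = 1.
p = 11, so q = 11/(11 - 1) = 1.1
|y|^q = 2.7133^1.1 = 2.9981
f*(2.7133) = 2.9981 / 1.1 = 2.7256


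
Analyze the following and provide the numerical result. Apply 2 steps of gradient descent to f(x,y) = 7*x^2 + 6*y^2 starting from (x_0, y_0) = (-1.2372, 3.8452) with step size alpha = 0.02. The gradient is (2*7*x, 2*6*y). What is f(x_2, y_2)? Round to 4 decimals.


Gradient descent on f(x,y) = 7*x^2 + 6*y^2.
Starting point: (-1.2372, 3.8452), alpha = 0.02
Step 1: grad_x = 2*7*-1.2372 = -17.3208, grad_y = 2*6*3.8452 = 46.1424
  x_1 = -1.2372 - 0.02*-17.3208 = -0.8908
  y_1 = 3.8452 - 0.02*46.1424 = 2.9224
Step 2: grad_x = 2*7*-0.8908 = -12.471, grad_y = 2*6*2.9224 = 35.0682
  x_2 = -0.8908 - 0.02*-12.471 = -0.6414
  y_2 = 2.9224 - 0.02*35.0682 = 2.221
f(-0.6414, 2.221) = 7*(-0.6414)^2 + 6*2.221^2 = 32.4762


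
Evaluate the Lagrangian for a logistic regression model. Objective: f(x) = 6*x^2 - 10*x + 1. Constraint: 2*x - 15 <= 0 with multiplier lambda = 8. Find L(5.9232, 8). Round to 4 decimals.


Step 1: Evaluate f(x).
f(5.9232) = 6*5.9232^2 - 10*5.9232 + 1 = 152.2738
Step 2: Evaluate g(x).
g(5.9232) = 2*5.9232 - 15 = -3.1536
Step 3: Compute Lagrangian.
L = 152.2738 + 8*-3.1536 = 127.045


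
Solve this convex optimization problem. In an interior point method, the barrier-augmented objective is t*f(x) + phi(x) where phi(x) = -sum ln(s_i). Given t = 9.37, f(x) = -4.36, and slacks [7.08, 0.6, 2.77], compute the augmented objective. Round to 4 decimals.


Step 1: Compute log-barrier.
ln values: [1.9573, -0.5108, 1.0188]
phi = -(1.9573 - 0.5108 + 1.0188) = -2.4653
Step 2: Compute augmented objective.
t*f(x) = 9.37*-4.36 = -40.8532
Total = -40.8532 - 2.4653 = -43.3185


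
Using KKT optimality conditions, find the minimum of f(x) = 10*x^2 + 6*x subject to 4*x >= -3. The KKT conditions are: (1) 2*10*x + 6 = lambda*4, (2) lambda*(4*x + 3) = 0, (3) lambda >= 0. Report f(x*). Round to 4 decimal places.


Step 1: Try lambda = 0 (constraint inactive).
Stationarity: 2*10*x + 6 = 0
x* = -6/(2*10) = -0.3
Check constraint: 4*-0.3 = -1.2 >= -3 -- satisfied.
Step 2: Compute optimal value.
f(x*) = 10*(-0.3)^2 + 6*(-0.3) = -0.9


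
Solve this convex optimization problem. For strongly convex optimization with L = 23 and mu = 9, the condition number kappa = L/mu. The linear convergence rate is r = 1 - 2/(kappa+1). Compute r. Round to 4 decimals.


Step 1: Compute the condition number.
kappa = L/mu = 23/9 = 2.5556
Step 2: Compute the convergence rate.
r = 1 - 2/(kappa + 1) = 1 - 2*mu/(L + mu) = (L - mu)/(L + mu) = 14/32 = 0.4375


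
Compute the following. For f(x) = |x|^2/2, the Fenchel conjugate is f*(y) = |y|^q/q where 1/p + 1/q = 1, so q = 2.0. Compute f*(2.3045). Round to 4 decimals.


The conjugate exponent q satisfies 1/p + 1/q = 1.
p = 2, so q = 2/(2 - 1) = 2.0
|y|^q = 2.3045^2.0 = 5.3107
f*(2.3045) = 5.3107 / 2.0 = 2.6554


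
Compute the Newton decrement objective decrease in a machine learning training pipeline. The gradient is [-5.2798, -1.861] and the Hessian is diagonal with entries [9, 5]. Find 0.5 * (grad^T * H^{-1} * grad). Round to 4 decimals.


Step 1: H is diagonal, so H^(-1) * g = [-0.5866, -0.3722].
Step 2: g^T H^(-1) g = sum_i g_i^2 / H_ii
  = (-5.2798)^2/9 + (-1.861)^2/5
  = 3.0974 + 0.6927 = 3.79
Step 3: Objective decrease = 0.5 * g^T H^(-1) g = 1.895


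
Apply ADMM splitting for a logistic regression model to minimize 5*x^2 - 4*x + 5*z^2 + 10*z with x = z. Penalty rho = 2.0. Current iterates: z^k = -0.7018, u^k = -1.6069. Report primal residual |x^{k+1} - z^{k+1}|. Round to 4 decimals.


ADMM iteration with rho = 2.0, z^k = -0.7018, u^k = -1.6069
Step 1: x-update.
Minimize 5*x^2 - 4*x + (2.0/2)*(x + 0.7018 - 1.6069)^2
FOC: (2*5 + 2.0)*x = 4 + 2.0*(-0.7018 + 1.6069)
x^{k+1} = 0.4842
Step 2: z-update.
Minimize 5*z^2 + 10*z + (2.0/2)*(0.4842 - z - 1.6069)^2
FOC: (2*5 + 2.0)*z = -10 + 2.0*(0.4842 - 1.6069)
z^{k+1} = -1.0205
Step 3: u-update.
u^{k+1} = -1.6069 + 0.4842 + 1.0205 = -0.1023
Step 4: Primal residual = |0.4842 + 1.0205| = 1.5046


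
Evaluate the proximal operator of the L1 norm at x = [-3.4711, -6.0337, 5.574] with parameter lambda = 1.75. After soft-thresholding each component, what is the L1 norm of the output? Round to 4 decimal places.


Soft-thresholding with lambda = 1.75:
prox(-3.4711) = sign(-3.4711)*max(|-3.4711| - 1.75, 0) = -1.7211
prox(-6.0337) = sign(-6.0337)*max(|-6.0337| - 1.75, 0) = -4.2837
prox(5.574) = sign(5.574)*max(|5.574| - 1.75, 0) = 3.824
prox(x) = [-1.7211, -4.2837, 3.824]
||prox(x)||_1 = 1.7211 + 4.2837 + 3.824 = 9.8288


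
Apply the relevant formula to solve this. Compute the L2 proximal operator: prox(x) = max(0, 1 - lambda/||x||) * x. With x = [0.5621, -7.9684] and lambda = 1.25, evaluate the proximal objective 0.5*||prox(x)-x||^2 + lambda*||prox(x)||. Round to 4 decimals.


Step 1: Compute ||x||.
||x|| = 7.9882
Step 2: Compute scaling factor.
scale = max(0, 1 - 1.25/7.9882) = 0.8435
Step 3: prox(x) = [0.4741, -6.7215]
||prox(x)|| = 6.7382
Step 4: Proximal objective.
0.5*||prox-x||^2 = 0.7813
lambda*||prox|| = 8.4228
Total = 9.204


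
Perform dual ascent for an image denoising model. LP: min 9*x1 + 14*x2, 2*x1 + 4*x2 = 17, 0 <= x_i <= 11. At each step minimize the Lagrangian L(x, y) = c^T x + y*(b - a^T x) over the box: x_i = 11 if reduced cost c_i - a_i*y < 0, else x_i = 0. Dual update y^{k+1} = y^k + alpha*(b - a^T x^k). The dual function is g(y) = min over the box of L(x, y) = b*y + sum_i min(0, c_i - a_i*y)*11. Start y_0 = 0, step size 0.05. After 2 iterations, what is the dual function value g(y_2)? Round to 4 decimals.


Dual ascent for LP: min 9*x1 + 14*x2, 2*x1 + 4*x2 = 17, 0 <= x_i <= 11
Step 1: y^k = 0.0, reduced costs: (9.0, 14.0)
  x^k = (0.0, 0.0), subgradient = b - a^T x = 17.0
  y^{k+1} = 0.0 + 0.05*17.0 = 0.85
Step 2: y^k = 0.85, reduced costs: (7.3, 10.6)
  x^k = (0.0, 0.0), subgradient = b - a^T x = 17.0
  y^{k+1} = 0.85 + 0.05*17.0 = 1.7
Dual objective at y_2 = 1.7: reduced costs (5.6, 7.2), box minimizer x = (0.0, 0.0)
g(y_2) = b*y + (c1 - a1*y)*x1 + (c2 - a2*y)*x2 = 17*1.7 + 5.6*0.0 + 7.2*0.0 = 28.9 + 0.0 + 0.0 = 28.9


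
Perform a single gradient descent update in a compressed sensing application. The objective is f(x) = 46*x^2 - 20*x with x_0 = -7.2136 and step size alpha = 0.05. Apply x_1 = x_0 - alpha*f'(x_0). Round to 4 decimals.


We compute the gradient at x_0 and apply the update.
f'(x) = 92*x - 20
f'(-7.2136) = 92*-7.2136 - 20 = -683.6512
x_1 = -7.2136 - 0.05*-683.6512 = 26.969


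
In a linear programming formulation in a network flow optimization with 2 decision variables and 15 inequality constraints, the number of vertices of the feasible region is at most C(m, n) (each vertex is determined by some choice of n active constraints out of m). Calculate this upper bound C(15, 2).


Each vertex corresponds to some choice of n active constraints out of m, so the number of vertices is at most C(m, n) = m! / (n!(m-n)!).
m = 15, n = 2
Numerator: 15 * 14
Denominator: 2! = 2
C(15, 2) = 105


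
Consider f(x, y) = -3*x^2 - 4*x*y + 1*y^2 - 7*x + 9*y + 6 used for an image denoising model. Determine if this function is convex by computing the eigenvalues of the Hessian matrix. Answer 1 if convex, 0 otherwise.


The Hessian of f(x,y) = -3*x^2 - 4*x*y + 1*y^2 - 7*x + 9*y + 6 is:
H = [[-6, -4], [-4, 2]]
Trace = -6 + 2 = -4
Determinant = -6*2 - (-4)^2 = -28
Discriminant = (-4)^2 - 4*-28 = 128.0
Eigenvalues: lambda_1 = -7.6569, lambda_2 = 3.6569
The function is not convex.

0


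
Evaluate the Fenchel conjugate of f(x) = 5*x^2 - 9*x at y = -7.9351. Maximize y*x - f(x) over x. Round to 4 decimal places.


f*(y) = sup_x {y*x - a*x^2 - b*x} = sup_x {(y-b)*x - a*x^2}
FOC: (y - b) - 2a*x = 0 => x* = (y - b)/(2a)
x* = (-7.9351 + 9)/(2*5) = 0.1065
f*(-7.9351) = (y-b)^2/(4a) = (-7.9351 + 9)^2/(4*5)
= 1.134/20 = 0.0567


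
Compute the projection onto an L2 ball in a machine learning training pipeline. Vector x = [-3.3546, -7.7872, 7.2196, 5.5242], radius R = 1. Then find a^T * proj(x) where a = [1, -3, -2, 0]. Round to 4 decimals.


Step 1: Compute ||x|| (intermediates to 6 decimals).
||x|| = sqrt((-3.3546)^2 + (-7.7872)^2 + 7.2196^2 + 5.5242^2) = 12.43114
Step 2: Project.
Since ||x|| > R, scale = R/||x|| = 1/12.43114 = 0.080443, proj(x) = scale * x
proj(x) = [-0.269854, -0.626426, 0.580766, 0.444383]
Step 3: Dot product.
a^T * proj(x) = 1*(-0.269854) - 3*(-0.626426) - 2*0.580766 + 0*0.444383 = 0.4479


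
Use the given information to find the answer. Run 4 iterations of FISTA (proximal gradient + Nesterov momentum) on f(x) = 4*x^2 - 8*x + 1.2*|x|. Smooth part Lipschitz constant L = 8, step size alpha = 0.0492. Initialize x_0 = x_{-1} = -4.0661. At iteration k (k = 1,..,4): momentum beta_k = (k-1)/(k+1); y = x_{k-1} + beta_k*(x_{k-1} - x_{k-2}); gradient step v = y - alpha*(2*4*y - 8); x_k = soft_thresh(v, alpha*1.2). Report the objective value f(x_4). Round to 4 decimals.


FISTA on f(x) = 4*x^2 - 8*x + 1.2*|x|
L = 8, alpha = 0.0492
Iteration 1: beta = 0.0, y = -4.0661 + 0.0*(-4.0661 + 4.0661) = -4.0661
  grad(y) = -40.5288, v = y - alpha*grad = -2.0721
  prox(v) = soft_thresh(-2.0721, 0.059) = -2.013
Iteration 2: beta = 0.3333, y = -2.013 + 0.3333*(-2.013 + 4.0661) = -1.3287
  grad(y) = -18.6295, v = y - alpha*grad = -0.4121
  prox(v) = soft_thresh(-0.4121, 0.059) = -0.3531
Iteration 3: beta = 0.5, y = -0.3531 + 0.5*(-0.3531 + 2.013) = 0.4769
  grad(y) = -4.1848, v = y - alpha*grad = 0.6828
  prox(v) = soft_thresh(0.6828, 0.059) = 0.6238
Iteration 4: beta = 0.6, y = 0.6238 + 0.6*(0.6238 + 0.3531) = 1.2099
  grad(y) = 1.6788, v = y - alpha*grad = 1.1273
  prox(v) = soft_thresh(1.1273, 0.059) = 1.0682
f(x_4) = 4*1.0682^2 - 8*1.0682 + 1.2*|1.0682| = -2.6995


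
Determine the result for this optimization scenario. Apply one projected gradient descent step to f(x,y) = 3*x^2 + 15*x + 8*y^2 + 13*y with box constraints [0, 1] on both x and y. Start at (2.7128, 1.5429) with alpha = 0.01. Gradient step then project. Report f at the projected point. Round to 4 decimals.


Step 1: Compute gradient at (2.7128, 1.5429).
grad_x = 2*3*2.7128 + 15 = 31.2768
grad_y = 2*8*1.5429 + 13 = 37.6864
Step 2: Gradient step.
x_raw = 2.7128 - 0.01*31.2768 = 2.4
y_raw = 1.5429 - 0.01*37.6864 = 1.166
Step 3: Project onto [0, 1].
x_proj = clip(2.4) = 1.0
y_proj = clip(1.166) = 1.0
Step 4: Evaluate f.
f(1.0, 1.0) = 39.0


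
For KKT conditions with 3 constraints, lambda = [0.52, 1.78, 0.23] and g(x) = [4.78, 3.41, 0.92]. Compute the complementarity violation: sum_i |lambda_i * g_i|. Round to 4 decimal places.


KKT complementary slackness check:
lambda_1 * g_1 = 0.52 * 4.78 = 2.4856
lambda_2 * g_2 = 1.78 * 3.41 = 6.0698
lambda_3 * g_3 = 0.23 * 0.92 = 0.2116
Total violation = 2.4856 + 6.0698 + 0.2116 = 8.767


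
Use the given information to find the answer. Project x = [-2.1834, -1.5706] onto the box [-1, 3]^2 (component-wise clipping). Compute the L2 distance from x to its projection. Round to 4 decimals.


Project each component onto [-1, 3].
clip(-2.1834) = -1.0, clip(-1.5706) = -1.0
Projection = [-1.0, -1.0]
Squared diffs: [1.4004, 0.3256]
Distance = sqrt(1.726) = 1.3138


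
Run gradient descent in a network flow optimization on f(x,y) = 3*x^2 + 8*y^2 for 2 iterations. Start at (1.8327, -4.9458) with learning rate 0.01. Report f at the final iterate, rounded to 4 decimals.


Gradient descent on f(x,y) = 3*x^2 + 8*y^2.
Starting point: (1.8327, -4.9458), alpha = 0.01
Step 1: grad_x = 2*3*1.8327 = 10.9962, grad_y = 2*8*-4.9458 = -79.1328
  x_1 = 1.8327 - 0.01*10.9962 = 1.7227
  y_1 = -4.9458 - 0.01*-79.1328 = -4.1545
Step 2: grad_x = 2*3*1.7227 = 10.3364, grad_y = 2*8*-4.1545 = -66.4716
  x_2 = 1.7227 - 0.01*10.3364 = 1.6194
  y_2 = -4.1545 - 0.01*-66.4716 = -3.4898
f(1.6194, -3.4898) = 3*1.6194^2 + 8*(-3.4898)^2 = 105.2943


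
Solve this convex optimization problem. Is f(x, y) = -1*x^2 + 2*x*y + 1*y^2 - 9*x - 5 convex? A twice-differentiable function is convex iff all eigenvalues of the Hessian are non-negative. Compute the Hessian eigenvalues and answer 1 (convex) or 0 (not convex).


The Hessian of f(x,y) = -1*x^2 + 2*x*y + 1*y^2 - 9*x - 5 is:
H = [[-2, 2], [2, 2]]
Trace = -2 + 2 = 0
Determinant = -2*2 - (2)^2 = -8
Discriminant = (0)^2 - 4*-8 = 32.0
Eigenvalues: lambda_1 = -2.8284, lambda_2 = 2.8284
The function is not convex.

0


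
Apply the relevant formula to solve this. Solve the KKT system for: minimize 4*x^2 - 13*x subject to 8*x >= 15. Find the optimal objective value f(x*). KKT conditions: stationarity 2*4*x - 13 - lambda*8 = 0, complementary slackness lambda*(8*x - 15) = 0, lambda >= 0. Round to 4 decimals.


Step 1: Try lambda = 0 (constraint inactive).
x_unc = 13/(2*4) = 1.625
Check: 8*1.625 = 13.0 < 15 -- violated!
Step 2: Constraint must be active: 8*x = 15
x* = 15/8 = 1.875
lambda = (2*4*1.875 - 13)/8 = 0.25
Step 3: Compute optimal value.
f(x*) = 4*1.875^2 - 13*1.875 = -10.3125


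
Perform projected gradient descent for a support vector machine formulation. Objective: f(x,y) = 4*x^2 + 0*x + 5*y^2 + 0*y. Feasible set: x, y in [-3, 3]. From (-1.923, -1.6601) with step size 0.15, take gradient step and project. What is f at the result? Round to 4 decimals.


Step 1: Compute gradient at (-1.923, -1.6601).
grad_x = 2*4*-1.923 + 0 = -15.384
grad_y = 2*5*-1.6601 + 0 = -16.601
Step 2: Gradient step.
x_raw = -1.923 - 0.15*-15.384 = 0.3846
y_raw = -1.6601 - 0.15*-16.601 = 0.8301
Step 3: Project onto [-3, 3].
x_proj = clip(0.3846) = 0.3846
y_proj = clip(0.8301) = 0.8301
Step 4: Evaluate f.
f(0.3846, 0.8301) = 4.0366


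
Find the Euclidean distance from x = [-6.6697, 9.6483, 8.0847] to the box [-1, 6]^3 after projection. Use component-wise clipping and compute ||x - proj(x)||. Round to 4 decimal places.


Project each component onto [-1, 6].
clip(-6.6697) = -1.0, clip(9.6483) = 6.0, clip(8.0847) = 6.0
Projection = [-1.0, 6.0, 6.0]
Squared diffs: [32.1455, 13.3101, 4.346]
Distance = sqrt(49.8016) = 7.057
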